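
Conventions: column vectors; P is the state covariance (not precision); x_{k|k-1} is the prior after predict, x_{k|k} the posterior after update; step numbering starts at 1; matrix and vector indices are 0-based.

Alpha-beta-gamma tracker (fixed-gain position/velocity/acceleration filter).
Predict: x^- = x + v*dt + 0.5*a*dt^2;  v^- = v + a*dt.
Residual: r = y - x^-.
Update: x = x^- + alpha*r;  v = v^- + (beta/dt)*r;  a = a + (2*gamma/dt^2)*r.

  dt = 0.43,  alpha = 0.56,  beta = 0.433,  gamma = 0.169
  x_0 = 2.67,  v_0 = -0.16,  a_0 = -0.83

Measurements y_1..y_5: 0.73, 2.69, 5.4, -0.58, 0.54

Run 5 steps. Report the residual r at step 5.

resid = -1.6455

step 1: x_pred=2.5245  r=-1.7945  x^+=1.5196  v^+=-2.3239  a^+=-4.1103
step 2: x_pred=0.1403  r=2.5497  x^+=1.5681  v^+=-1.5238  a^+=0.5506
step 3: x_pred=0.9638  r=4.4362  x^+=3.4481  v^+=3.1801  a^+=8.6601
step 4: x_pred=5.6161  r=-6.1961  x^+=2.1463  v^+=0.6646  a^+=-2.6666
step 5: x_pred=2.1855  r=-1.6455  x^+=1.2640  v^+=-2.1391  a^+=-5.6746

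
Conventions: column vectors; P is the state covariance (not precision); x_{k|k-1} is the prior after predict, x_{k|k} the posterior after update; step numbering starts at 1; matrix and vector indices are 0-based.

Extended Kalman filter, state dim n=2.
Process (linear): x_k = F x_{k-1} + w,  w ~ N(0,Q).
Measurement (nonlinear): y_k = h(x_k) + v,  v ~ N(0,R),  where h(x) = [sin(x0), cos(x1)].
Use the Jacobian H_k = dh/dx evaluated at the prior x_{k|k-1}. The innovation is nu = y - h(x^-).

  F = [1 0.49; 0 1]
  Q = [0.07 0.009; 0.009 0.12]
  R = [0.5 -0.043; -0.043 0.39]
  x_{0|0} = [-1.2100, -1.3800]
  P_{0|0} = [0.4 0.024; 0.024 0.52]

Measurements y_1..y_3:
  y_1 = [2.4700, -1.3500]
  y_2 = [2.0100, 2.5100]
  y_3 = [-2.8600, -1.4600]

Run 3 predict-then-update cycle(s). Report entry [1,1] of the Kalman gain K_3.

step 1: x^-=[-1.8862, -1.3800]  P^-=[0.6184 0.2878; 0.2878 0.6400]  H_jac=[-0.3102 0.0000; 0.0000 0.9819]  S=[0.5595 -0.1307; -0.1307 1.0070]  K=[-0.2860 0.2435; -0.0143 0.6222]  nu=[3.4207, -1.5396]  x^+=[-3.2393, -2.3867]  P^+=[0.4947 0.1092; 0.1092 0.2478]
step 2: x^-=[-4.4088, -2.3867]  P^-=[0.7313 0.2397; 0.2397 0.3678]  H_jac=[-0.2989 0.0000; 0.0000 0.6852]  S=[0.5653 -0.0921; -0.0921 0.5627]  K=[-0.3484 0.2348; -0.0552 0.4388]  nu=[1.0557, 3.2384]  x^+=[-4.0162, -1.0240]  P^+=[0.6166 0.1555; 0.1555 0.2532]
step 3: x^-=[-4.5180, -1.0240]  P^-=[0.8998 0.2886; 0.2886 0.3732]  H_jac=[-0.1932 0.0000; 0.0000 0.8542]  S=[0.5336 -0.0906; -0.0906 0.6623]  K=[-0.2688 0.3354; -0.0233 0.4782]  nu=[-3.8412, -1.9799]  x^+=[-4.1496, -1.8814]  P^+=[0.7703 0.1667; 0.1667 0.2195]

K[1,1] = 0.4782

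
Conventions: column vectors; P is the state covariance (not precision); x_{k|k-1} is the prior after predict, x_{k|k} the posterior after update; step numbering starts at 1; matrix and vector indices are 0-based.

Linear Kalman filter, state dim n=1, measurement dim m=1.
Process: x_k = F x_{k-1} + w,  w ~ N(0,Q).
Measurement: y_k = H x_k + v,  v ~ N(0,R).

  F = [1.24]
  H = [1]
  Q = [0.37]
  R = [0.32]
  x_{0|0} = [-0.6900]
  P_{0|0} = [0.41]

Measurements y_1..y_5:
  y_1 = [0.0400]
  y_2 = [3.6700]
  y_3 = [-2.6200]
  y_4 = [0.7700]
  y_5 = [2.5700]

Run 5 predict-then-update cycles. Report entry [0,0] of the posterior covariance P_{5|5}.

step 1: x^-=[-0.8556]  P^-=[1.0004]  S=[1.3204]  K=[0.7577]  nu=[0.8956]  x^+=[-0.1770]  P^+=[0.2424]
step 2: x^-=[-0.2195]  P^-=[0.7428]  S=[1.0628]  K=[0.6989]  nu=[3.8895]  x^+=[2.4989]  P^+=[0.2236]
step 3: x^-=[3.0986]  P^-=[0.7139]  S=[1.0339]  K=[0.6905]  nu=[-5.7186]  x^+=[-0.8500]  P^+=[0.2210]
step 4: x^-=[-1.0540]  P^-=[0.7097]  S=[1.0297]  K=[0.6892]  nu=[1.8240]  x^+=[0.2032]  P^+=[0.2206]
step 5: x^-=[0.2519]  P^-=[0.7091]  S=[1.0291]  K=[0.6891]  nu=[2.3181]  x^+=[1.8492]  P^+=[0.2205]

P_post[0,0] = 0.2205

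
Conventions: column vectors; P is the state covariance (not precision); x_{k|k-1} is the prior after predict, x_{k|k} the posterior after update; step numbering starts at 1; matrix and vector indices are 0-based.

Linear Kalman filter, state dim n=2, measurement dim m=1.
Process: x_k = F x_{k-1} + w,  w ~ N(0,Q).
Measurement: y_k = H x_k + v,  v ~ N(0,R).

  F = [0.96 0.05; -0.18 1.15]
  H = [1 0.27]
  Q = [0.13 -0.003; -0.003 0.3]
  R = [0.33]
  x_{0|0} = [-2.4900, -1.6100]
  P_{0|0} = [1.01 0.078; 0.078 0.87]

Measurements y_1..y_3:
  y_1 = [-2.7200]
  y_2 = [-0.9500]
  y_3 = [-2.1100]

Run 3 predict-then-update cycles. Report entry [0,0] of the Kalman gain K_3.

step 1: x^-=[-2.4709, -1.4033]  P^-=[1.0705 -0.0421; -0.0421 1.4510]  S=[1.4835]  K=[0.7139; 0.2357]  nu=[0.1298]  x^+=[-2.3782, -1.3727]  P^+=[0.3144 -0.2917; -0.2917 1.3686]
step 2: x^-=[-2.3517, -1.1505]  P^-=[0.3951 -0.2981; -0.2981 2.2409]  S=[0.7275]  K=[0.4325; 0.4219]  nu=[1.7124]  x^+=[-1.6112, -0.4280]  P^+=[0.2590 -0.4308; -0.4308 2.1114]
step 3: x^-=[-1.5681, -0.2022]  P^-=[0.3327 -0.3981; -0.3981 3.2791]  S=[0.6867]  K=[0.3279; 0.7095]  nu=[-0.4873]  x^+=[-1.7279, -0.5479]  P^+=[0.2588 -0.5579; -0.5579 2.9334]

K[0,0] = 0.3279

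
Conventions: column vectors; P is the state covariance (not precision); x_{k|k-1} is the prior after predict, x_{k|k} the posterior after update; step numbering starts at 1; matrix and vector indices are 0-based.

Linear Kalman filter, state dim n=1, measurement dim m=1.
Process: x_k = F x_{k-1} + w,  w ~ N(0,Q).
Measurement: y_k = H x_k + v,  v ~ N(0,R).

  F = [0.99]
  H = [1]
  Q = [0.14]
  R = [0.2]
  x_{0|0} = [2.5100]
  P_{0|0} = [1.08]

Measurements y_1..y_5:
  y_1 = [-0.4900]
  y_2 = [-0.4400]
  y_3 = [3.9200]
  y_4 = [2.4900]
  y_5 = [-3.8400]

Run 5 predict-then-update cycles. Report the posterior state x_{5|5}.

x_post = [-1.1148]

step 1: x^-=[2.4849]  P^-=[1.1985]  S=[1.3985]  K=[0.8570]  nu=[-2.9749]  x^+=[-0.0646]  P^+=[0.1714]
step 2: x^-=[-0.0639]  P^-=[0.3080]  S=[0.5080]  K=[0.6063]  nu=[-0.3761]  x^+=[-0.2919]  P^+=[0.1213]
step 3: x^-=[-0.2890]  P^-=[0.2588]  S=[0.4588]  K=[0.5641]  nu=[4.2090]  x^+=[2.0854]  P^+=[0.1128]
step 4: x^-=[2.0645]  P^-=[0.2506]  S=[0.4506]  K=[0.5561]  nu=[0.4255]  x^+=[2.3011]  P^+=[0.1112]
step 5: x^-=[2.2781]  P^-=[0.2490]  S=[0.4490]  K=[0.5546]  nu=[-6.1181]  x^+=[-1.1148]  P^+=[0.1109]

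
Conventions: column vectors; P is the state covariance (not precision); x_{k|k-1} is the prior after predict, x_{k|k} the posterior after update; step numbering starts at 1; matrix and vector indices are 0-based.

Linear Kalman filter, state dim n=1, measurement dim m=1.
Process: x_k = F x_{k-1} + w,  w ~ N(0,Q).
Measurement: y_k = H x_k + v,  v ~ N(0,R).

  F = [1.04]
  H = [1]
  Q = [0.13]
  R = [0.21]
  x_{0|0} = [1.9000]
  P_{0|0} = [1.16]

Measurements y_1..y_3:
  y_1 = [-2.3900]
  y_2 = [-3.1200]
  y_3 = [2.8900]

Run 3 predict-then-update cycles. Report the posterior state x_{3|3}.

x_post = [0.4167]

step 1: x^-=[1.9760]  P^-=[1.3847]  S=[1.5947]  K=[0.8683]  nu=[-4.3660]  x^+=[-1.8150]  P^+=[0.1823]
step 2: x^-=[-1.8876]  P^-=[0.3272]  S=[0.5372]  K=[0.6091]  nu=[-1.2324]  x^+=[-2.6383]  P^+=[0.1279]
step 3: x^-=[-2.7438]  P^-=[0.2683]  S=[0.4783]  K=[0.5610]  nu=[5.6338]  x^+=[0.4167]  P^+=[0.1178]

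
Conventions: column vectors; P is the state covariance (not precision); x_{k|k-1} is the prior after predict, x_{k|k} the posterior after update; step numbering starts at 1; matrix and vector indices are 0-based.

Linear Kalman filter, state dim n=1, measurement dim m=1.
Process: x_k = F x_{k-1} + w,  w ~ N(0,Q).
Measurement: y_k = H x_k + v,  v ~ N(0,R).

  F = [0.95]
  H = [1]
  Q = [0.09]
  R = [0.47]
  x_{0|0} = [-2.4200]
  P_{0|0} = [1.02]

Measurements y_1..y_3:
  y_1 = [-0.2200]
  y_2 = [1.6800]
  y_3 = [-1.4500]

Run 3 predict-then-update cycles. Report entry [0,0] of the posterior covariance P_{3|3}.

step 1: x^-=[-2.2990]  P^-=[1.0106]  S=[1.4806]  K=[0.6826]  nu=[2.0790]  x^+=[-0.8800]  P^+=[0.3208]
step 2: x^-=[-0.8360]  P^-=[0.3795]  S=[0.8495]  K=[0.4467]  nu=[2.5160]  x^+=[0.2880]  P^+=[0.2100]
step 3: x^-=[0.2736]  P^-=[0.2795]  S=[0.7495]  K=[0.3729]  nu=[-1.7236]  x^+=[-0.3691]  P^+=[0.1753]

P_post[0,0] = 0.1753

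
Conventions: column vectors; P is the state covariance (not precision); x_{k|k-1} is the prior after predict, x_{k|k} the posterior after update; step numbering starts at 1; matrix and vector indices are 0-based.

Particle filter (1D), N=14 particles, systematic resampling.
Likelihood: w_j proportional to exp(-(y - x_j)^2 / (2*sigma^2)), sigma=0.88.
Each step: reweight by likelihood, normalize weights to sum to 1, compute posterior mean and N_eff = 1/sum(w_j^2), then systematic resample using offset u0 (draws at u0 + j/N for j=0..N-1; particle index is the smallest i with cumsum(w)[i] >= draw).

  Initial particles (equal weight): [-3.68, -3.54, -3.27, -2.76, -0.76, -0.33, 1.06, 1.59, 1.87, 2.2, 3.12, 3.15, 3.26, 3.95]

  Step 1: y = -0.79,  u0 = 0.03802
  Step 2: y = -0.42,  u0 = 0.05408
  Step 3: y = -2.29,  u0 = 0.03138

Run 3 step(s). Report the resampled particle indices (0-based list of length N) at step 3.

step 1: w=[0.0021, 0.0036, 0.0088, 0.0383, 0.4685, 0.4089, 0.0514, 0.0121, 0.0049, 0.0015, 0.0000, 0.0000, 0.0000, 0.0000]  mean=-0.5596  Neff=2.5576  idx=[3, 4, 4, 4, 4, 4, 4, 5, 5, 5, 5, 5, 5, 6]
step 2: w=[0.0025, 0.0786, 0.0786, 0.0786, 0.0786, 0.0786, 0.0786, 0.0842, 0.0842, 0.0842, 0.0842, 0.0842, 0.0842, 0.0206]  mean=-0.5101  Neff=12.4905  idx=[1, 2, 3, 4, 5, 6, 7, 7, 8, 9, 10, 11, 12, 13]
step 3: w=[0.1155, 0.1155, 0.1155, 0.1155, 0.1155, 0.1155, 0.0438, 0.0438, 0.0438, 0.0438, 0.0438, 0.0438, 0.0438, 0.0004]  mean=-0.6274  Neff=10.7004  idx=[0, 0, 1, 2, 2, 3, 3, 4, 5, 5, 7, 8, 10, 12]

resampled_idx = [0, 0, 1, 2, 2, 3, 3, 4, 5, 5, 7, 8, 10, 12]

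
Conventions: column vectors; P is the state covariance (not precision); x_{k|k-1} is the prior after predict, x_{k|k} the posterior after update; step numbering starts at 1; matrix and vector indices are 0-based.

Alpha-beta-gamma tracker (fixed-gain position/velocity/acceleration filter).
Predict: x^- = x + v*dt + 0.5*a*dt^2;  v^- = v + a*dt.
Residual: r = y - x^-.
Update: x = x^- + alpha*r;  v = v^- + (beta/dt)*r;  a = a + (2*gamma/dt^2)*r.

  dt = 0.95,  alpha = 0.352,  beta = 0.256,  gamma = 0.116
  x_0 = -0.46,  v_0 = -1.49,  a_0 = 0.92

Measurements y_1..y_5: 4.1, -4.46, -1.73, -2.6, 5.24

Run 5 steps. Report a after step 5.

step 1: x_pred=-1.4604  r=5.5603  x^+=0.4969  v^+=0.8824  a^+=2.3494
step 2: x_pred=2.3953  r=-6.8553  x^+=-0.0178  v^+=1.2669  a^+=0.5871
step 3: x_pred=1.4508  r=-3.1808  x^+=0.3311  v^+=0.9676  a^+=-0.2305
step 4: x_pred=1.1463  r=-3.7463  x^+=-0.1724  v^+=-0.2610  a^+=-1.1936
step 5: x_pred=-0.9589  r=6.1989  x^+=1.2231  v^+=0.2756  a^+=0.3999

a_post = 0.3999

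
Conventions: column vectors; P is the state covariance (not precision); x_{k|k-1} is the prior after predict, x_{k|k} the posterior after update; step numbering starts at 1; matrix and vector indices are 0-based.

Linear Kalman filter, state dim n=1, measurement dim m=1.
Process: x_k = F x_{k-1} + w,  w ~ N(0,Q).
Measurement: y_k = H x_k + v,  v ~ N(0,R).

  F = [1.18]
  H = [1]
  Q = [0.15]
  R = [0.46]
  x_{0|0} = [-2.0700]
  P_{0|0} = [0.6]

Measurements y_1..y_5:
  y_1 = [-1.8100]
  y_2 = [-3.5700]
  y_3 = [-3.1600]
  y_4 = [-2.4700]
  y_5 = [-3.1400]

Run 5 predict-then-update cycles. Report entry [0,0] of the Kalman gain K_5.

K[0,0] = 0.5102

step 1: x^-=[-2.4426]  P^-=[0.9854]  S=[1.4454]  K=[0.6818]  nu=[0.6326]  x^+=[-2.0113]  P^+=[0.3136]
step 2: x^-=[-2.3734]  P^-=[0.5867]  S=[1.0467]  K=[0.5605]  nu=[-1.1966]  x^+=[-3.0441]  P^+=[0.2578]
step 3: x^-=[-3.5920]  P^-=[0.5090]  S=[0.9690]  K=[0.5253]  nu=[0.4320]  x^+=[-3.3651]  P^+=[0.2416]
step 4: x^-=[-3.9708]  P^-=[0.4864]  S=[0.9464]  K=[0.5140]  nu=[1.5008]  x^+=[-3.1994]  P^+=[0.2364]
step 5: x^-=[-3.7753]  P^-=[0.4792]  S=[0.9392]  K=[0.5102]  nu=[0.6353]  x^+=[-3.4512]  P^+=[0.2347]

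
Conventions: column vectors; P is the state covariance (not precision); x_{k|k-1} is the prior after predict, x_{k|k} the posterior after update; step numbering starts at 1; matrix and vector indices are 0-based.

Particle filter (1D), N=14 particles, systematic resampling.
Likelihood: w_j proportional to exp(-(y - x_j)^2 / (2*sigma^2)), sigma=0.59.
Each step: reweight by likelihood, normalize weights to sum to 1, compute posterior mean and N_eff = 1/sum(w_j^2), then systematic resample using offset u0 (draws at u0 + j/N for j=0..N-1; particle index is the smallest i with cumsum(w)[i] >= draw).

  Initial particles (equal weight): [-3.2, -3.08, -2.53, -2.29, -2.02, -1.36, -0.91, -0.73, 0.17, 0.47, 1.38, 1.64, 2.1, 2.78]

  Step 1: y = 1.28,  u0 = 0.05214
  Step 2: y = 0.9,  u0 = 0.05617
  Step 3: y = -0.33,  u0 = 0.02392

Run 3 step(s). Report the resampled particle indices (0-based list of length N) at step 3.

step 1: w=[0.0000, 0.0000, 0.0000, 0.0000, 0.0000, 0.0000, 0.0004, 0.0011, 0.0608, 0.1392, 0.3520, 0.2965, 0.1359, 0.0141]  mean=1.3713  Neff=3.9438  idx=[8, 9, 9, 10, 10, 10, 10, 10, 11, 11, 11, 11, 12, 12]
step 2: w=[0.0607, 0.1000, 0.1000, 0.0937, 0.0937, 0.0937, 0.0937, 0.0937, 0.0594, 0.0594, 0.0594, 0.0594, 0.0165, 0.0165]  mean=1.2100  Neff=12.1540  idx=[0, 1, 2, 3, 3, 4, 5, 6, 6, 7, 8, 9, 11, 13]
step 3: w=[0.4331, 0.2473, 0.2473, 0.0093, 0.0093, 0.0093, 0.0093, 0.0093, 0.0093, 0.0093, 0.0024, 0.0024, 0.0024, 0.0001]  mean=0.4078  Neff=3.2205  idx=[0, 0, 0, 0, 0, 0, 1, 1, 1, 1, 2, 2, 2, 5]

resampled_idx = [0, 0, 0, 0, 0, 0, 1, 1, 1, 1, 2, 2, 2, 5]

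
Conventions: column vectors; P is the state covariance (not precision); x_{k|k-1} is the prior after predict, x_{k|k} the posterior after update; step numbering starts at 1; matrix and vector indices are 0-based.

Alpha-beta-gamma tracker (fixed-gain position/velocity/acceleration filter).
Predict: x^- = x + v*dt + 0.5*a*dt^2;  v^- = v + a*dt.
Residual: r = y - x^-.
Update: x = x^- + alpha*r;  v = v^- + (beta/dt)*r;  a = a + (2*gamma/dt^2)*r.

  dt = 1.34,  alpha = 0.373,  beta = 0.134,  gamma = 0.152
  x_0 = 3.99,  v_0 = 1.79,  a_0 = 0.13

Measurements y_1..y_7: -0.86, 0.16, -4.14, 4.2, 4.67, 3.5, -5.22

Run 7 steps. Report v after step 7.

v_post = 5.6270

step 1: x_pred=6.5053  r=-7.3653  x^+=3.7581  v^+=1.2277  a^+=-1.1170
step 2: x_pred=4.4003  r=-4.2403  x^+=2.8187  v^+=-0.6931  a^+=-1.8349
step 3: x_pred=0.2426  r=-4.3826  x^+=-1.3921  v^+=-3.5901  a^+=-2.5768
step 4: x_pred=-8.5163  r=12.7163  x^+=-3.7731  v^+=-5.7714  a^+=-0.4239
step 5: x_pred=-11.8874  r=16.5574  x^+=-5.7115  v^+=-4.6838  a^+=2.3793
step 6: x_pred=-9.8516  r=13.3516  x^+=-4.8715  v^+=-0.1604  a^+=4.6397
step 7: x_pred=-0.9208  r=-4.2992  x^+=-2.5244  v^+=5.6270  a^+=3.9119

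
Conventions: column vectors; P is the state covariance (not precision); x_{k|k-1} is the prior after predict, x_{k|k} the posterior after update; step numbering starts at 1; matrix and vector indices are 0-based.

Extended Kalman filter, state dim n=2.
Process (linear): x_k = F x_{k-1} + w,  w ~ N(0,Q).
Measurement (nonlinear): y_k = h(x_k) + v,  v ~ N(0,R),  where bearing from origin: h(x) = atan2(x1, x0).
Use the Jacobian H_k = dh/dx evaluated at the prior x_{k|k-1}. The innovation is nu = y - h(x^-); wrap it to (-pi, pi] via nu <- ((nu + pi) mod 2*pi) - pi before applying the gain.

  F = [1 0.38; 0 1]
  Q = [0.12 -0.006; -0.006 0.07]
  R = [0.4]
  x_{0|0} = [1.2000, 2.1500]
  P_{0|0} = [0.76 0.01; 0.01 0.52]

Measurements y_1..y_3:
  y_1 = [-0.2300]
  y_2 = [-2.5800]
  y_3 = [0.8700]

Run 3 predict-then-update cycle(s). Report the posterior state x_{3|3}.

x_post = [4.2783, 1.4803]

step 1: x^-=[2.0170, 2.1500]  P^-=[0.9627 0.2016; 0.2016 0.5900]  H_jac=[-0.2474 0.2321]  S=[0.4675]  K=[-0.4093; 0.1862]  nu=[-1.0473]  x^+=[2.4457, 1.9550]  P^+=[0.8844 0.2372; 0.2372 0.5738]
step 2: x^-=[3.1886, 1.9550]  P^-=[1.2675 0.4493; 0.4493 0.6438]  H_jac=[-0.1398 0.2279]  S=[0.4296]  K=[-0.1740; 0.1954]  nu=[-3.1300]  x^+=[3.7331, 1.3433]  P^+=[1.2545 0.4639; 0.4639 0.6274]
step 3: x^-=[4.2435, 1.3433]  P^-=[1.8177 0.6963; 0.6963 0.6974]  H_jac=[-0.0678 0.2142]  S=[0.4201]  K=[0.0616; 0.2432]  nu=[0.5634]  x^+=[4.2783, 1.4803]  P^+=[1.8161 0.6900; 0.6900 0.6725]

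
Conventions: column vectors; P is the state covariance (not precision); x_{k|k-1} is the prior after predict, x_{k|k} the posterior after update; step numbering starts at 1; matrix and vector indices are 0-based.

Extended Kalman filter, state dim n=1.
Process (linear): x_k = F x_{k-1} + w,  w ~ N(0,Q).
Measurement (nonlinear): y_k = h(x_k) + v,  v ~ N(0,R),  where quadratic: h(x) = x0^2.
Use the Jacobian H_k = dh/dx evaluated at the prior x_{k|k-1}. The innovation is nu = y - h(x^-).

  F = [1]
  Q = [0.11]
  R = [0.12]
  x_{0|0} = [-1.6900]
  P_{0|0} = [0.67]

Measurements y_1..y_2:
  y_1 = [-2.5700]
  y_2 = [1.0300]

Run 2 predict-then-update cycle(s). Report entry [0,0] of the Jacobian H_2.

H_jac[0,0] = -0.2120

step 1: x^-=[-1.6900]  P^-=[0.7800]  H_jac=[-3.3800]  S=[9.0310]  K=[-0.2919]  nu=[-5.4261]  x^+=[-0.1060]  P^+=[0.0104]
step 2: x^-=[-0.1060]  P^-=[0.1204]  H_jac=[-0.2120]  S=[0.1254]  K=[-0.2034]  nu=[1.0188]  x^+=[-0.3132]  P^+=[0.1152]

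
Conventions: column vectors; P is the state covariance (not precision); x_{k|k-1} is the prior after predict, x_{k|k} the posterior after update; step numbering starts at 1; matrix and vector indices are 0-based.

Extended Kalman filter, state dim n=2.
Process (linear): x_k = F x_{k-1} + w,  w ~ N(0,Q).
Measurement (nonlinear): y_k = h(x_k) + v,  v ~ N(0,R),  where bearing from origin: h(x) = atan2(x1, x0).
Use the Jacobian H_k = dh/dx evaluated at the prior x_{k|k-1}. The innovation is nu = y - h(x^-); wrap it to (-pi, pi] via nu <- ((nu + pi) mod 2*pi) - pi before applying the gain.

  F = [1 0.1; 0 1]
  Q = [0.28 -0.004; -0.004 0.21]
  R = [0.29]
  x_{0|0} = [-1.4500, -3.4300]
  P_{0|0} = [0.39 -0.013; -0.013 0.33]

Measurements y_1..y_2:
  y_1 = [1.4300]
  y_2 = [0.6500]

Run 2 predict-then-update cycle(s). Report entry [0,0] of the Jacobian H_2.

H_jac[0,0] = 0.1471

step 1: x^-=[-1.7930, -3.4300]  P^-=[0.6707 0.0160; 0.0160 0.5400]  H_jac=[0.2290 -0.1197]  S=[0.3320]  K=[0.4568; -0.1836]  nu=[-2.8007]  x^+=[-3.0723, -2.9157]  P^+=[0.6014 0.0439; 0.0439 0.5288]
step 2: x^-=[-3.3639, -2.9157]  P^-=[0.8955 0.0927; 0.0927 0.7388]  H_jac=[0.1471 -0.1697]  S=[0.3260]  K=[0.3558; -0.3428]  nu=[3.0774]  x^+=[-2.2688, -3.9706]  P^+=[0.8542 0.1325; 0.1325 0.7005]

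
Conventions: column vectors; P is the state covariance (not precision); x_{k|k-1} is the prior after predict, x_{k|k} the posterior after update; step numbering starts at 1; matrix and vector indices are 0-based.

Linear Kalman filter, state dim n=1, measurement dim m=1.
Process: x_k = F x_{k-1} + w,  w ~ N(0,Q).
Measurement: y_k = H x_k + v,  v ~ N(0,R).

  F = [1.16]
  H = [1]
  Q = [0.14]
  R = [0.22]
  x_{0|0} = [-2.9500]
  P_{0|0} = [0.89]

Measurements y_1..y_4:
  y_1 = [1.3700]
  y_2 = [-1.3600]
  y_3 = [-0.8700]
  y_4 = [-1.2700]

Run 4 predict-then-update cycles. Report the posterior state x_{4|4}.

x_post = [-1.1269]

step 1: x^-=[-3.4220]  P^-=[1.3376]  S=[1.5576]  K=[0.8588]  nu=[4.7920]  x^+=[0.6932]  P^+=[0.1889]
step 2: x^-=[0.8041]  P^-=[0.3942]  S=[0.6142]  K=[0.6418]  nu=[-2.1641]  x^+=[-0.5849]  P^+=[0.1412]
step 3: x^-=[-0.6785]  P^-=[0.3300]  S=[0.5500]  K=[0.6000]  nu=[-0.1915]  x^+=[-0.7934]  P^+=[0.1320]
step 4: x^-=[-0.9203]  P^-=[0.3176]  S=[0.5376]  K=[0.5908]  nu=[-0.3497]  x^+=[-1.1269]  P^+=[0.1300]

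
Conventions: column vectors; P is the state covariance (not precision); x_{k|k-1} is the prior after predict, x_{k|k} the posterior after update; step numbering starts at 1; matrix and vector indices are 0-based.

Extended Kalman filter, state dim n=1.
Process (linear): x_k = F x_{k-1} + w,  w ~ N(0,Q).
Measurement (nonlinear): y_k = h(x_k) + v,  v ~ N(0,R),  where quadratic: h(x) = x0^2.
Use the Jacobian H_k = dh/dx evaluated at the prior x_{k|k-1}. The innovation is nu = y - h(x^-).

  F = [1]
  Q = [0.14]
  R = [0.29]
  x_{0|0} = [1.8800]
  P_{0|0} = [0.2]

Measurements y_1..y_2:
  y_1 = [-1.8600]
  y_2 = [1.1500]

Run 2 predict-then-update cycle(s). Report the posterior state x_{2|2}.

step 1: x^-=[1.8800]  P^-=[0.3400]  H_jac=[3.7600]  S=[5.0968]  K=[0.2508]  nu=[-5.3944]  x^+=[0.5270]  P^+=[0.0193]
step 2: x^-=[0.5270]  P^-=[0.1593]  H_jac=[1.0539]  S=[0.4670]  K=[0.3596]  nu=[0.8723]  x^+=[0.8406]  P^+=[0.0990]

x_post = [0.8406]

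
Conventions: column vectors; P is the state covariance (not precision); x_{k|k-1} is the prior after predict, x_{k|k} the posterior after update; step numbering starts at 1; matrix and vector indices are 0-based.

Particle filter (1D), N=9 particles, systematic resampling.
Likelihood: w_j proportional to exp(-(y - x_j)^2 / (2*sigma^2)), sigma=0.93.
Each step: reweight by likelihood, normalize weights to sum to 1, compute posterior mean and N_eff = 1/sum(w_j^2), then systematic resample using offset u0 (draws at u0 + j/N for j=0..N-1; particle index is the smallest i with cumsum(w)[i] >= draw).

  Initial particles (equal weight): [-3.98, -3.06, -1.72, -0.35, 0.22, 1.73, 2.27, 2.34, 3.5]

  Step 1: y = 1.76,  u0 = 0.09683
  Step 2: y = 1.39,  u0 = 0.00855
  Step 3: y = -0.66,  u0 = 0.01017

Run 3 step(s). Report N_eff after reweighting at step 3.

step 1: w=[0.0000, 0.0000, 0.0003, 0.0239, 0.0796, 0.3135, 0.2699, 0.2582, 0.0545]  mean=1.9588  Neff=4.0369  idx=[4, 5, 5, 6, 6, 6, 7, 7, 8]
step 2: w=[0.0823, 0.1699, 0.1699, 0.1161, 0.1161, 0.1161, 0.1078, 0.1078, 0.0139]  mean=1.9498  Neff=7.7874  idx=[0, 1, 1, 2, 3, 4, 5, 6, 7]
step 3: w=[0.8178, 0.0471, 0.0471, 0.0471, 0.0089, 0.0089, 0.0089, 0.0070, 0.0070]  mean=0.5182  Neff=1.4797  idx=[0, 0, 0, 0, 0, 0, 0, 0, 2]

N_eff = 1.4797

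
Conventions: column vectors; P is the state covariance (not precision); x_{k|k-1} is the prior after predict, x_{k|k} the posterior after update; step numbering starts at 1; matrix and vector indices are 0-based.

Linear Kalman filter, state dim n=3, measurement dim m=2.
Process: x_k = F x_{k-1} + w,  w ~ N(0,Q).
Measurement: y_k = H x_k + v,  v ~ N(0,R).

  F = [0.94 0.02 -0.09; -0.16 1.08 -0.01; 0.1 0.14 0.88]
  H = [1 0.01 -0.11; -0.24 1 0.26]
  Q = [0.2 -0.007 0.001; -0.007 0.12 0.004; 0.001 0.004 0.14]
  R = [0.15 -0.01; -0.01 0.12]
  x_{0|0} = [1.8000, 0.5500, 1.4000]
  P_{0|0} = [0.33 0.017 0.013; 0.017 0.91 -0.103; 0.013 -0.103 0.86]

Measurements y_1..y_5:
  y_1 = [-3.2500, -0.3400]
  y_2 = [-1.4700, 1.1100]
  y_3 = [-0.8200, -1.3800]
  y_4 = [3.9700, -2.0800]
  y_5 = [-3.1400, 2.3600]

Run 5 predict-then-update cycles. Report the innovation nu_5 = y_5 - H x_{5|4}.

step 1: x^-=[1.5770, 0.2920, 1.4890]  P^-=[0.4977 -0.0089 -0.0212; -0.0089 1.1863 0.0306; -0.0212 0.0306 0.8045]  S=[0.6620 -0.1588; -0.1588 1.4122]  K=[0.7528 -0.0101; 0.2083 0.8706; -0.1270 0.1591]  nu=[-4.6661, -0.6407]  x^+=[-1.9293, -1.2376, 1.9797]  P^+=[0.1200 0.0035 0.0636; 0.0035 0.1448 -0.1598; 0.0636 -0.1598 0.7517]
step 2: x^-=[-2.0164, -1.0477, 1.3759]  P^-=[0.3021 -0.0018 0.0049; -0.0018 0.2945 -0.1430; 0.0049 -0.1430 0.6980]  S=[0.4598 -0.0846; -0.0846 0.4049]  K=[0.6475 -0.0451; 0.1599 0.6698; -0.1482 0.0612]  nu=[0.7083, 1.3160]  x^+=[-1.6172, -0.0530, 1.3514]  P^+=[0.1035 -0.0011 0.0541; -0.0011 0.1191 -0.1563; 0.0541 -0.1563 0.6849]
step 3: x^-=[-1.6429, 0.1880, 1.0201]  P^-=[0.2885 -0.0050 0.0001; -0.0050 0.2656 -0.1417; 0.0001 -0.1417 0.6447]  S=[0.4465 -0.0847; -0.0847 0.3745]  K=[0.6356 -0.0543; 0.1528 0.6486; -0.1553 0.0339]  nu=[0.9332, -2.2275]  x^+=[-0.9288, -1.1143, 0.7996]  P^+=[0.1011 -0.0009 0.0474; -0.0009 0.1144 -0.1475; 0.0474 -0.1475 0.6326]
step 4: x^-=[-0.9673, -1.0628, 0.4548]  P^-=[0.2870 -0.0055 -0.0013; -0.0055 0.2598 -0.1326; -0.0013 -0.1326 0.6052]  S=[0.4448 -0.0852; -0.0852 0.3711]  K=[0.6347 -0.0556; 0.1499 0.6452; -0.1493 0.0331]  nu=[4.9979, -1.3676]  x^+=[2.2812, -1.1961, -0.3366]  P^+=[0.1006 -0.0003 0.0440; -0.0003 0.1118 -0.1384; 0.0440 -0.1384 0.5940]
step 5: x^-=[2.1507, -1.6534, -0.2356]  P^-=[0.2868 -0.0058 -0.0010; -0.0058 0.2563 -0.1235; -0.0010 -0.1235 0.5768]  S=[0.4442 -0.0856; -0.0856 0.3705]  K=[0.6351 -0.0555; 0.1472 0.6429; -0.1403 0.0396]  nu=[-5.3001, 4.5909]  x^+=[-1.4701, 0.5179, 0.6896]  P^+=[0.1005 0.0001 0.0422; 0.0001 0.1098 -0.1310; 0.0422 -0.1310 0.5665]

innov = [-5.3001, 4.5909]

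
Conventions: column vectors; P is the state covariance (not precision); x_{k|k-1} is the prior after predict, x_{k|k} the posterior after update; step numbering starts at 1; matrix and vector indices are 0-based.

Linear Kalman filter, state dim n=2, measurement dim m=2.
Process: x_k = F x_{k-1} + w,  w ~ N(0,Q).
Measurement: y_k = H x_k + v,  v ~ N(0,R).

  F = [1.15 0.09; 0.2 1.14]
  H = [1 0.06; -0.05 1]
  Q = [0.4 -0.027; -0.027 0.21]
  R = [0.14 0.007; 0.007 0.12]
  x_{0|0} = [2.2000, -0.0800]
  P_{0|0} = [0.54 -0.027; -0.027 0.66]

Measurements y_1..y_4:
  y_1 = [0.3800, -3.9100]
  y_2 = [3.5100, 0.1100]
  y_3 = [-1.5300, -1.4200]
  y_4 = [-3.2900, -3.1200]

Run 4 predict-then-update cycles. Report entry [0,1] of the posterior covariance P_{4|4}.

step 1: x^-=[2.5228, 0.3488]  P^-=[1.1139 0.1290; 0.1290 1.0770]  S=[1.2733 0.1446; 0.1446 1.1869]  K=[0.8862 -0.0462; 0.0504 0.8959]  nu=[-2.1637, -4.1327]  x^+=[0.7961, -3.4624]  P^+=[0.1233 0.0068; 0.0068 0.1082]
step 2: x^-=[0.6039, -3.7880]  P^-=[0.5654 0.0215; 0.0215 0.3587]  S=[0.7093 0.0217; 0.0217 0.4779]  K=[0.8005 -0.0505; 0.0378 0.7465]  nu=[3.1334, 3.9282]  x^+=[2.9140, -0.7371]  P^+=[0.1114 0.0051; 0.0051 0.0901]
step 3: x^-=[3.2847, -0.2574]  P^-=[0.5491 0.0147; 0.0147 0.3339]  S=[0.6921 0.0142; 0.0142 0.4538]  K=[0.7958 -0.0531; 0.0351 0.7331]  nu=[-4.7993, -0.9983]  x^+=[-0.4815, -1.1577]  P^+=[0.1108 0.0047; 0.0047 0.0884]
step 4: x^-=[-0.6579, -1.4161]  P^-=[0.5482 0.0138; 0.0138 0.3315]  S=[0.6910 0.0133; 0.0133 0.4515]  K=[0.7955 -0.0534; 0.0348 0.7317]  nu=[-2.5471, -1.7368]  x^+=[-2.5913, -2.7755]  P^+=[0.1107 0.0047; 0.0047 0.0883]

P_post[0,1] = 0.0047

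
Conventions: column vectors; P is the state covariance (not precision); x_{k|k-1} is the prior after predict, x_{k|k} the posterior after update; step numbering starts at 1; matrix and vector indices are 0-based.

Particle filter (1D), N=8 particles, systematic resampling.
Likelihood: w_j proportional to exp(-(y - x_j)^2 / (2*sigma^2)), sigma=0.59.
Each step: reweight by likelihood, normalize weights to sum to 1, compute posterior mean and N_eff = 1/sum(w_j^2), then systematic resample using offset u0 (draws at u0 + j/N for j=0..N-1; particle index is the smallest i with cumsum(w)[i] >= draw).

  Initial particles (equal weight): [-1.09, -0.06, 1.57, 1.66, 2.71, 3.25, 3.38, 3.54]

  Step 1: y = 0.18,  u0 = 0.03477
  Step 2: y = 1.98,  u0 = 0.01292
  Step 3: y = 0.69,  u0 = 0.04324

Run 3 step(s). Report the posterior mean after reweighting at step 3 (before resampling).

post_mean = 1.3055

step 1: w=[0.0877, 0.8186, 0.0554, 0.0382, 0.0001, 0.0000, 0.0000, 0.0000]  mean=0.0061  Neff=1.4657  idx=[0, 1, 1, 1, 1, 1, 1, 2]
step 2: w=[0.0000, 0.0032, 0.0032, 0.0032, 0.0032, 0.0032, 0.0032, 0.9810]  mean=1.5390  Neff=1.0390  idx=[5, 7, 7, 7, 7, 7, 7, 7]
step 3: w=[0.1623, 0.1197, 0.1197, 0.1197, 0.1197, 0.1197, 0.1197, 0.1197]  mean=1.3055  Neff=7.8998  idx=[0, 1, 2, 3, 4, 5, 6, 7]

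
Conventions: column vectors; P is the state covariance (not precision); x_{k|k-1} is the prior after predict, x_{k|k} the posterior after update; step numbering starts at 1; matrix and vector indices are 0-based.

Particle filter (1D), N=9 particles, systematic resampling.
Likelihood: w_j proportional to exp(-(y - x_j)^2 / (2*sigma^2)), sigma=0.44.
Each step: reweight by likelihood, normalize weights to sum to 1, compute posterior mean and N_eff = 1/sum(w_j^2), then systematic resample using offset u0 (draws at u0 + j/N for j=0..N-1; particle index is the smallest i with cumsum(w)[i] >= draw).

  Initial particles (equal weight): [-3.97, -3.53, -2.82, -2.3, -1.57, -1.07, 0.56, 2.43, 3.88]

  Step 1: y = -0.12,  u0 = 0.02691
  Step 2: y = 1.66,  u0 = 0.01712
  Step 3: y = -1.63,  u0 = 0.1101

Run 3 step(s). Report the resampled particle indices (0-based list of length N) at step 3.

step 1: w=[0.0000, 0.0000, 0.0000, 0.0000, 0.0108, 0.2403, 0.7488, 0.0000, 0.0000]  mean=0.1452  Neff=1.6165  idx=[5, 5, 5, 6, 6, 6, 6, 6, 6]
step 2: w=[0.0000, 0.0000, 0.0000, 0.1667, 0.1667, 0.1667, 0.1667, 0.1667, 0.1667]  mean=0.5600  Neff=6.0000  idx=[3, 3, 4, 5, 5, 6, 7, 7, 8]
step 3: w=[0.1111, 0.1111, 0.1111, 0.1111, 0.1111, 0.1111, 0.1111, 0.1111, 0.1111]  mean=0.5600  Neff=9.0000  idx=[0, 1, 2, 3, 4, 5, 6, 7, 8]

resampled_idx = [0, 1, 2, 3, 4, 5, 6, 7, 8]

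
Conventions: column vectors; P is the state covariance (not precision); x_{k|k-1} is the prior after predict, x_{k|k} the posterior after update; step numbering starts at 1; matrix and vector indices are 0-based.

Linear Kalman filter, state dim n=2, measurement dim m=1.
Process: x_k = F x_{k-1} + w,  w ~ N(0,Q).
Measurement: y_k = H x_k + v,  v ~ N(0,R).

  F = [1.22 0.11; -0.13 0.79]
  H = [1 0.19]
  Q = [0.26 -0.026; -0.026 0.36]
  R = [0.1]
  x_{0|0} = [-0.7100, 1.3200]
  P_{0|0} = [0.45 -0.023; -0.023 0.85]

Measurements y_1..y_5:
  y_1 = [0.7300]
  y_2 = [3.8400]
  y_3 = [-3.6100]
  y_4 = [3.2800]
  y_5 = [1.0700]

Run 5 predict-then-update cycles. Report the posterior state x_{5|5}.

x_post = [1.3397, 0.1693]

step 1: x^-=[-0.7210, 1.1351]  P^-=[0.9339 -0.0453; -0.0453 0.9028]  S=[1.0493]  K=[0.8818; 0.1203]  nu=[1.2353]  x^+=[0.3684, 1.2837]  P^+=[0.1179 -0.1566; -0.1566 0.8876]
step 2: x^-=[0.5906, 0.9662]  P^-=[0.4042 -0.1163; -0.1163 0.9481]  S=[0.4943]  K=[0.7731; 0.1292]  nu=[3.0658]  x^+=[2.9609, 1.3623]  P^+=[0.1088 -0.1657; -0.1657 0.9399]
step 3: x^-=[3.7622, 0.6913]  P^-=[0.3888 -0.1189; -0.1189 0.9824]  S=[0.4791]  K=[0.7644; 0.1415]  nu=[-7.5035]  x^+=[-1.9735, -0.3704]  P^+=[0.1089 -0.1707; -0.1707 0.9729]
step 4: x^-=[-2.4485, -0.0361]  P^-=[0.3880 -0.1208; -0.1208 1.0041]  S=[0.4783]  K=[0.7632; 0.1463]  nu=[5.7353]  x^+=[1.9285, 0.8029]  P^+=[0.1094 -0.1742; -0.1742 0.9938]
step 5: x^-=[2.4410, 0.3836]  P^-=[0.3881 -0.1224; -0.1224 1.0179]  S=[0.4784]  K=[0.7627; 0.1484]  nu=[-1.4439]  x^+=[1.3397, 0.1693]  P^+=[0.1098 -0.1766; -0.1766 1.0073]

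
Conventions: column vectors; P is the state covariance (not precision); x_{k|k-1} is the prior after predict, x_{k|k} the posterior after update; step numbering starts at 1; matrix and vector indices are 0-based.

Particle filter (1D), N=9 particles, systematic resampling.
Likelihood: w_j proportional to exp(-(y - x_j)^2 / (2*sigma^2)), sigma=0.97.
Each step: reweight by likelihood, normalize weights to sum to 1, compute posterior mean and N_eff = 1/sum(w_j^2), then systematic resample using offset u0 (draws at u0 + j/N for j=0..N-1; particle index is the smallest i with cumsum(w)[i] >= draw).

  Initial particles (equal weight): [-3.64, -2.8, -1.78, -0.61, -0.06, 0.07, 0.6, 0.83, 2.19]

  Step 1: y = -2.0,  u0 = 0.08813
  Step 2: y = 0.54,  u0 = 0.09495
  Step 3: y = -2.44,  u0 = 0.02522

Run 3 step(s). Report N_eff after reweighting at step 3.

N_eff = 6.5777

step 1: w=[0.0934, 0.2776, 0.3802, 0.1397, 0.0528, 0.0400, 0.0107, 0.0055, 0.0000]  mean=-1.8685  Neff=3.9314  idx=[0, 1, 1, 2, 2, 2, 3, 3, 5]
step 2: w=[0.0000, 0.0013, 0.0013, 0.0278, 0.0278, 0.0278, 0.2408, 0.2408, 0.4323]  mean=-0.4195  Neff=3.2768  idx=[6, 6, 6, 7, 7, 8, 8, 8, 8]
step 3: w=[0.1714, 0.1714, 0.1714, 0.1714, 0.1714, 0.0357, 0.0357, 0.0357, 0.0357]  mean=-0.5128  Neff=6.5777  idx=[0, 0, 1, 2, 2, 3, 4, 4, 6]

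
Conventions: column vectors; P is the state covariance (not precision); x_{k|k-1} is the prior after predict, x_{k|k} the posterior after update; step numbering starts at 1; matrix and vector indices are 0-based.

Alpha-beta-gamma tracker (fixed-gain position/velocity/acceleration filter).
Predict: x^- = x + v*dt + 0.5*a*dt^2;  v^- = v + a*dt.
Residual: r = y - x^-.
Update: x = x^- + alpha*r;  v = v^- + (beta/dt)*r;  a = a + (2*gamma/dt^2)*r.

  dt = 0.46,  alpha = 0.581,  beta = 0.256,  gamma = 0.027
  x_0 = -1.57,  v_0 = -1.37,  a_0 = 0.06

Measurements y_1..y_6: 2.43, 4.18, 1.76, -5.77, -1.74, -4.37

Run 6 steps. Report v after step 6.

v_post = -3.4703

step 1: x_pred=-2.1939  r=4.6239  x^+=0.4926  v^+=1.2309  a^+=1.2400
step 2: x_pred=1.1900  r=2.9900  x^+=2.9272  v^+=3.4653  a^+=2.0030
step 3: x_pred=4.7331  r=-2.9731  x^+=3.0057  v^+=2.7321  a^+=1.2443
step 4: x_pred=4.3941  r=-10.1641  x^+=-1.5112  v^+=-2.3521  a^+=-1.3496
step 5: x_pred=-2.7360  r=0.9960  x^+=-2.1573  v^+=-2.4186  a^+=-1.0954
step 6: x_pred=-3.3858  r=-0.9842  x^+=-3.9576  v^+=-3.4703  a^+=-1.3466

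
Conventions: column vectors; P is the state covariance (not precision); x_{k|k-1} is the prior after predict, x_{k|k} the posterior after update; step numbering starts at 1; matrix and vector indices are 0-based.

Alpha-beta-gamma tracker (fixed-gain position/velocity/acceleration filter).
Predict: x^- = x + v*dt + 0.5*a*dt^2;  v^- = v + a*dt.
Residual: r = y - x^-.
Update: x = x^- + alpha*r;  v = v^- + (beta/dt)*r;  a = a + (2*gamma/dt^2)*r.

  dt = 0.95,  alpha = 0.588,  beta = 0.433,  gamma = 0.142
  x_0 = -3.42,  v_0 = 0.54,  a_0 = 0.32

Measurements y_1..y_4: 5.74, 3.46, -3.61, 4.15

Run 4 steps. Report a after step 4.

a_post = -2.2180

step 1: x_pred=-2.7626  r=8.5026  x^+=2.2369  v^+=4.7194  a^+=2.9956
step 2: x_pred=8.0721  r=-4.6121  x^+=5.3602  v^+=5.4631  a^+=1.5443
step 3: x_pred=11.2470  r=-14.8570  x^+=2.5111  v^+=0.1585  a^+=-3.1309
step 4: x_pred=1.2488  r=2.9012  x^+=2.9547  v^+=-1.4936  a^+=-2.2180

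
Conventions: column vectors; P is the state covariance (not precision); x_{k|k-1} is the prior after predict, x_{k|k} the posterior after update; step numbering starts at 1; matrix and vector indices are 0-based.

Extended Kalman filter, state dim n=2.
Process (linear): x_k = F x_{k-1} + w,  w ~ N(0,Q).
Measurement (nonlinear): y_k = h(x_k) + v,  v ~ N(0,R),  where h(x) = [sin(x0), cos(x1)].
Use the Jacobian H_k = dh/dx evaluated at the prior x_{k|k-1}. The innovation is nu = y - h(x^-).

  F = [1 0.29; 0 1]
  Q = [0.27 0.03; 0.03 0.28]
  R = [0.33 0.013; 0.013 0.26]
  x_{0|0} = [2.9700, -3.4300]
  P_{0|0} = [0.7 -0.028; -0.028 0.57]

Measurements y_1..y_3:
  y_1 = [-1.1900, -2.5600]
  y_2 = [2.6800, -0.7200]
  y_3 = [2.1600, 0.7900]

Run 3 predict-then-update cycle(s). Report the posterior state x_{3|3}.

step 1: x^-=[1.9753, -3.4300]  P^-=[1.0017 0.1673; 0.1673 0.8500]  H_jac=[-0.3936 0.0000; 0.0000 -0.2844]  S=[0.4852 0.0317; 0.0317 0.3288]  K=[-0.8082 -0.0667; -0.0882 -0.7269]  nu=[-2.1093, -1.6013]  x^+=[3.7870, -2.0801]  P^+=[0.6799 0.0979; 0.0979 0.6685]
step 2: x^-=[3.1837, -2.0801]  P^-=[1.0629 0.3218; 0.3218 0.9485]  H_jac=[-0.9991 0.0000; 0.0000 0.8731]  S=[1.3910 -0.2677; -0.2677 0.9830]  K=[-0.7476 0.0822; -0.0728 0.8226]  nu=[2.7221, -0.2324]  x^+=[1.1295, -2.4695]  P^+=[0.2459 0.0134; 0.0134 0.2439]
step 3: x^-=[0.4133, -2.4695]  P^-=[0.5441 0.1141; 0.1141 0.5239]  H_jac=[0.9158 0.0000; 0.0000 0.6226]  S=[0.7863 0.0780; 0.0780 0.4631]  K=[0.6290 0.0474; 0.0640 0.6936]  nu=[1.7583, 1.5725]  x^+=[1.5938, -1.2663]  P^+=[0.2273 0.0329; 0.0329 0.2910]

x_post = [1.5938, -1.2663]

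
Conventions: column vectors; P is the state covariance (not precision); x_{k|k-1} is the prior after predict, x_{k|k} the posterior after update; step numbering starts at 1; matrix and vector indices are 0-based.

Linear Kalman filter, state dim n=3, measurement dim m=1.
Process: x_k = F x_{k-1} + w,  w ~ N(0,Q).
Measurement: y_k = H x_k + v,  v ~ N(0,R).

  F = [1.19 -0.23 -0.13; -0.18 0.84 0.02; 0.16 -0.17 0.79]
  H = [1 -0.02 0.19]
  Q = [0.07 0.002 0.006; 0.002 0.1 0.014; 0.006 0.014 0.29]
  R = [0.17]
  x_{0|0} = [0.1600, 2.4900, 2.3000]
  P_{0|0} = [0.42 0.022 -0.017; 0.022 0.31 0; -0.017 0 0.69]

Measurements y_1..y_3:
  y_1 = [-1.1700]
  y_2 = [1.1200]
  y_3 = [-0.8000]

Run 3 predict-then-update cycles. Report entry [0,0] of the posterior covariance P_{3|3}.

P_post[0,0] = 0.1368

step 1: x^-=[-0.6813, 2.1088, 1.4193]  P^-=[0.6860 -0.1276 0.0063; -0.1276 0.3261 -0.0255; 0.0063 -0.0255 0.7348]  S=[0.8904]  K=[0.7747; -0.1560; 0.1645]  nu=[-0.7162]  x^+=[-1.2361, 2.2205, 1.3015]  P^+=[0.1517 -0.0199 -0.1071; -0.0199 0.3044 -0.0026; -0.1071 -0.0026 0.7108]
step 2: x^-=[-2.1509, 2.1138, 0.4529]  P^-=[0.3568 -0.1167 -0.1195; -0.1167 0.3267 -0.0127; -0.1195 -0.0127 0.7210]  S=[0.5123]  K=[0.6567; -0.2452; 0.0346]  nu=[3.2271]  x^+=[-0.0317, 1.3225, 0.5645]  P^+=[0.1359 -0.0342 -0.1312; -0.0342 0.2959 -0.0084; -0.1312 -0.0084 0.7204]
step 3: x^-=[-0.4153, 1.1279, 0.2161]  P^-=[0.3490 -0.1270 -0.1416; -0.1270 0.3245 -0.0137; -0.1416 -0.0137 0.7226]  S=[0.4966]  K=[0.6537; -0.2740; -0.0081]  nu=[-0.4032]  x^+=[-0.6789, 1.2383, 0.2194]  P^+=[0.1368 -0.0380 -0.1390; -0.0380 0.2872 -0.0148; -0.1390 -0.0148 0.7225]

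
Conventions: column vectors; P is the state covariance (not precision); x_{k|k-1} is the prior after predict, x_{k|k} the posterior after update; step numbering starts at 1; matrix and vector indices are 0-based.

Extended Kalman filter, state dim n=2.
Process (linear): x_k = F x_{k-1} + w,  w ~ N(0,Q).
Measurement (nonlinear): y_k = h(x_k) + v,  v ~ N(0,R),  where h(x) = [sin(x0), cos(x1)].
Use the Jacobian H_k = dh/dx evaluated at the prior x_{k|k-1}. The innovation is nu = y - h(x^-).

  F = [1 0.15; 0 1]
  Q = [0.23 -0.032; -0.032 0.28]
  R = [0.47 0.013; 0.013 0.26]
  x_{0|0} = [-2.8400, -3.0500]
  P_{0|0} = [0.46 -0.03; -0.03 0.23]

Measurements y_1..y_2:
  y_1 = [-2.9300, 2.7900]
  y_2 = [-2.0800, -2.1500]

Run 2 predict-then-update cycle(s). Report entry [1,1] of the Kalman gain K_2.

K[1,1] = 0.8631

step 1: x^-=[-3.2975, -3.0500]  P^-=[0.6862 -0.0275; -0.0275 0.5100]  H_jac=[-0.9879 0.0000; 0.0000 0.0915]  S=[1.1396 0.0155; 0.0155 0.2643]  K=[-0.5951 0.0254; 0.0215 0.1753]  nu=[-3.0853, 3.7858]  x^+=[-1.3653, -2.4527]  P^+=[0.2828 -0.0125; -0.0125 0.5012]
step 2: x^-=[-1.7332, -2.4527]  P^-=[0.5203 0.0307; 0.0307 0.7812]  H_jac=[-0.1617 0.0000; 0.0000 0.6357]  S=[0.4836 0.0098; 0.0098 0.5757]  K=[-0.1748 0.0369; -0.0278 0.8631]  nu=[-1.0932, -1.3780]  x^+=[-1.5930, -3.6117]  P^+=[0.5049 0.0115; 0.0115 0.3525]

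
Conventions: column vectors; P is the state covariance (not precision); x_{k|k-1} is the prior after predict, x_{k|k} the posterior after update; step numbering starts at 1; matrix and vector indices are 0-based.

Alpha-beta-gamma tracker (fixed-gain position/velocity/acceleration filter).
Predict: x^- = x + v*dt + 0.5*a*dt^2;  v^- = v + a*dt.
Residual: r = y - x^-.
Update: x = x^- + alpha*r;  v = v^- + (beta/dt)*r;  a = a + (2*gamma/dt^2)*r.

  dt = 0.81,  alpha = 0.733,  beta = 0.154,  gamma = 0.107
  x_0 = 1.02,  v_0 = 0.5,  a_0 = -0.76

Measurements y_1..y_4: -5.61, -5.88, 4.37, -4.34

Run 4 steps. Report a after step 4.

a_post = 0.8505

step 1: x_pred=1.1757  r=-6.7857  x^+=-3.7982  v^+=-1.4057  a^+=-2.9733
step 2: x_pred=-5.9122  r=0.0322  x^+=-5.8886  v^+=-3.8079  a^+=-2.9628
step 3: x_pred=-9.9450  r=14.3150  x^+=0.5479  v^+=-3.4862  a^+=1.7063
step 4: x_pred=-1.7161  r=-2.6239  x^+=-3.6394  v^+=-2.6029  a^+=0.8505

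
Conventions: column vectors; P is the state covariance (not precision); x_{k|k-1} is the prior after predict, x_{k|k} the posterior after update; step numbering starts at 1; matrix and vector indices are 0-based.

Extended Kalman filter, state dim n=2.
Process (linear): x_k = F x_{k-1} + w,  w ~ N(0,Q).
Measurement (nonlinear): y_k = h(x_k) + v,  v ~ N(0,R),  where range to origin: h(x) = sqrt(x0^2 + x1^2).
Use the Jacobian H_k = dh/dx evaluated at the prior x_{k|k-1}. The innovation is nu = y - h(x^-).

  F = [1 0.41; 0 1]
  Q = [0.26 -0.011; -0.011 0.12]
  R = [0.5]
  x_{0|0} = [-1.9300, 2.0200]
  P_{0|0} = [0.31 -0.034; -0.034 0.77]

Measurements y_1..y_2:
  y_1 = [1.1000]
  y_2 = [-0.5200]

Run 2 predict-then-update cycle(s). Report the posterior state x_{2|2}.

step 1: x^-=[-1.1018, 2.0200]  P^-=[0.6716 0.2707; 0.2707 0.8900]  H_jac=[-0.4788 0.8779]  S=[1.1123]  K=[-0.0755; 0.5859]  nu=[-1.2009]  x^+=[-1.0112, 1.3164]  P^+=[0.6652 0.3199; 0.3199 0.5082]
step 2: x^-=[-0.4715, 1.3164]  P^-=[1.2729 0.5172; 0.5172 0.6282]  H_jac=[-0.3372 0.9414]  S=[0.8731]  K=[0.0661; 0.4776]  nu=[-1.9183]  x^+=[-0.5983, 0.4002]  P^+=[1.2691 0.4897; 0.4897 0.4290]

x_post = [-0.5983, 0.4002]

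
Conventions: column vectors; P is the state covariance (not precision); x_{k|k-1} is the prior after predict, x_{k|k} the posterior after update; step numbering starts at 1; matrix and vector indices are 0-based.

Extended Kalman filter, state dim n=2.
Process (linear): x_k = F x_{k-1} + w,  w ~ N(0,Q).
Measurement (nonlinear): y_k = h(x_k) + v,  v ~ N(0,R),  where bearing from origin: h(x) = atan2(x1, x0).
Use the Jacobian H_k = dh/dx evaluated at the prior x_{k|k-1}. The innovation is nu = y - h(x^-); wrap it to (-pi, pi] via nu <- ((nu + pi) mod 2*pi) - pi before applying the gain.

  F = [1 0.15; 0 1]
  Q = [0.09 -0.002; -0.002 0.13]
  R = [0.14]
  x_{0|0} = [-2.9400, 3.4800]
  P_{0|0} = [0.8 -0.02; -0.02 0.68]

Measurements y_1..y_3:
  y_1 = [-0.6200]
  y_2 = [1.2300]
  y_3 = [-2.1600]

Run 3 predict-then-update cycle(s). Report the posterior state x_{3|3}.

x_post = [-0.2421, 5.7488]

step 1: x^-=[-2.4180, 3.4800]  P^-=[0.8993 0.0800; 0.0800 0.8100]  H_jac=[-0.1938 -0.1347]  S=[0.1926]  K=[-0.9606; -0.6467]  nu=[-2.7980]  x^+=[0.2699, 5.2894]  P^+=[0.7215 -0.0397; -0.0397 0.7294]
step 2: x^-=[1.0633, 5.2894]  P^-=[0.8160 0.0677; 0.0677 0.8594]  H_jac=[-0.1817 0.0365]  S=[0.1672]  K=[-0.8721; 0.1141]  nu=[-0.1424]  x^+=[1.1875, 5.2732]  P^+=[0.6889 0.0844; 0.0844 0.8573]
step 3: x^-=[1.9785, 5.2732]  P^-=[0.8235 0.2110; 0.2110 0.9873]  H_jac=[-0.1662 0.0624]  S=[0.1622]  K=[-0.7627; 0.1634]  nu=[2.9113]  x^+=[-0.2421, 5.7488]  P^+=[0.7291 0.2312; 0.2312 0.9829]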